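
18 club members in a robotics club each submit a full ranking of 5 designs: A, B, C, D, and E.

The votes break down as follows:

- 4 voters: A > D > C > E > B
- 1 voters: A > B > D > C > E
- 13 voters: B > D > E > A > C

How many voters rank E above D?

0

Ballots ranking E above D: 0.
Ballots ranking D above E: 4+1+13 = 18.
So 0 of 18 voters prefer E to D.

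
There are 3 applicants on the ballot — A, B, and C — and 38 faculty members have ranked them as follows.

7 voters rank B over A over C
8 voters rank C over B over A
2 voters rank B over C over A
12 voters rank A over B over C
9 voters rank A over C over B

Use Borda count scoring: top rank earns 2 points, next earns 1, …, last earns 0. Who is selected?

Borda scores:
  A: 7·1 + 8·0 + 2·0 + 12·2 + 9·2 = 49
  B: 7·2 + 8·1 + 2·2 + 12·1 + 9·0 = 38
  C: 7·0 + 8·2 + 2·1 + 12·0 + 9·1 = 27
A has the highest total.

A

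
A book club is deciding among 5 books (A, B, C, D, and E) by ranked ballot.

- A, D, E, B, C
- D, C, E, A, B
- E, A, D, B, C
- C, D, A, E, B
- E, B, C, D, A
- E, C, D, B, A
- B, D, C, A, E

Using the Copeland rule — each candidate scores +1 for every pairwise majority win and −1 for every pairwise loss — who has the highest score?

Pairwise results:
  A vs B: A wins 4–3.
  A vs C: C wins 5–2.
  A vs D: D wins 5–2.
  A vs E: E wins 4–3.
  B vs C: B wins 4–3.
  B vs D: D wins 5–2.
  B vs E: E wins 6–1.
  C vs D: D wins 4–3.
  C vs E: E wins 4–3.
  D vs E: D wins 4–3.
Copeland scores (wins − losses):
  A: 1 − 3 = -2
  B: 1 − 3 = -2
  C: 1 − 3 = -2
  D: 4 − 0 = 4
  E: 3 − 1 = 2
D has the best Copeland score.

D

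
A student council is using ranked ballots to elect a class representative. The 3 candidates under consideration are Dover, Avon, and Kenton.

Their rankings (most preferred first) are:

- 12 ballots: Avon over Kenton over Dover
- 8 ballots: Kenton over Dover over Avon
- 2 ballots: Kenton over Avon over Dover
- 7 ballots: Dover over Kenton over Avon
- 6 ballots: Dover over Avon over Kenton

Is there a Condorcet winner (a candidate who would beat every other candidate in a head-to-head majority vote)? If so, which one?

None — there is no Condorcet winner

Head-to-head results (35 voters total):
Dover vs Avon: Dover wins 21–14.
Dover vs Kenton: Kenton wins 22–13.
Avon vs Kenton: Avon wins 18–17.
No candidate beats all others: Dover beats Avon beats Kenton beats Dover, a majority cycle.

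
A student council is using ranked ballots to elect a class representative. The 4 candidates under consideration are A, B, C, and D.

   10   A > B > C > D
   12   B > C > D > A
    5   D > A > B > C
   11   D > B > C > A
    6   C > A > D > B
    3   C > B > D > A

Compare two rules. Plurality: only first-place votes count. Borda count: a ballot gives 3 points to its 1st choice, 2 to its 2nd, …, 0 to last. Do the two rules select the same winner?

No

Plurality first-place counts: A 10, B 12, C 9, D 16 → D.
Borda totals: A 52, B 89, C 72, D 69 → B.
The two rules disagree: plurality picks D, Borda picks B.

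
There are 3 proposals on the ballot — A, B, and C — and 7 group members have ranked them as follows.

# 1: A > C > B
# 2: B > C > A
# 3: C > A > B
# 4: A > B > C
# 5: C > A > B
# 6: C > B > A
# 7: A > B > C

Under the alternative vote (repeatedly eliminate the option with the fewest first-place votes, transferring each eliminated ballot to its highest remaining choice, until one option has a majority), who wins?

C

Round 1: A 3, C 3, B 1. B has the fewest and is eliminated.
Round 2: C 4, A 3. C has a majority.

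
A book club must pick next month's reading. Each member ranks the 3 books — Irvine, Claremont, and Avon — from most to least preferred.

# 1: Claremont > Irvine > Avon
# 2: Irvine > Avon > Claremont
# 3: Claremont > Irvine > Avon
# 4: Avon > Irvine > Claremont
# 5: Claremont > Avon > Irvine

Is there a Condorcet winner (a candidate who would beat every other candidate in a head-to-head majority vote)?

Yes

Head-to-head results (5 voters total):
Irvine vs Claremont: Claremont wins 3–2.
Irvine vs Avon: Irvine wins 3–2.
Claremont vs Avon: Claremont wins 3–2.
Claremont beats each rival — Irvine (3–2), Avon (3–2) — so Claremont is the Condorcet winner.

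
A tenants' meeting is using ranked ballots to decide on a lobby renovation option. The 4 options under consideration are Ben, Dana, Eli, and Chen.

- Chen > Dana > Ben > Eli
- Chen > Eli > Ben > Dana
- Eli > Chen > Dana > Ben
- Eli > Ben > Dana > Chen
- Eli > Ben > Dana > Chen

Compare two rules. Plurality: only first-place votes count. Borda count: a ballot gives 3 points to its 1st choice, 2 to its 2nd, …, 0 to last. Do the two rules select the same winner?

Yes

Plurality first-place counts: Ben 0, Dana 0, Eli 3, Chen 2 → Eli.
Borda totals: Ben 6, Dana 5, Eli 11, Chen 8 → Eli.
The two rules agree on Eli.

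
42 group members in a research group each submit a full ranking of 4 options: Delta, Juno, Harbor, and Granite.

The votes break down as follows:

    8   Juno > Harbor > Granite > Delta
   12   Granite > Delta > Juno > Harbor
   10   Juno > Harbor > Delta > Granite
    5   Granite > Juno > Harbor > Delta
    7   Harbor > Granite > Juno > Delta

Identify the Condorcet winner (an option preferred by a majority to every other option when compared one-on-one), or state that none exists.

No Condorcet winner

Head-to-head results (42 voters total):
Delta vs Juno: Juno wins 30–12.
Delta vs Harbor: Harbor wins 30–12.
Delta vs Granite: Granite wins 32–10.
Juno vs Harbor: Juno wins 35–7.
Juno vs Granite: Granite wins 24–18.
Harbor vs Granite: Harbor wins 25–17.
No candidate beats all others: Juno beats Harbor beats Granite beats Juno, a majority cycle.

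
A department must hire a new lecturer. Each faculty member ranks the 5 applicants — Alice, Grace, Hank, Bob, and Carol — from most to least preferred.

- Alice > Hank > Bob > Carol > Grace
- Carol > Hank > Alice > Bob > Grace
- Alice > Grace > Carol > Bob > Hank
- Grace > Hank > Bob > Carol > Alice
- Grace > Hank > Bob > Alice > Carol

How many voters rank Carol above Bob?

2

Ballots ranking Carol above Bob: 2.
Ballots ranking Bob above Carol: 3.
So 2 of 5 voters prefer Carol to Bob.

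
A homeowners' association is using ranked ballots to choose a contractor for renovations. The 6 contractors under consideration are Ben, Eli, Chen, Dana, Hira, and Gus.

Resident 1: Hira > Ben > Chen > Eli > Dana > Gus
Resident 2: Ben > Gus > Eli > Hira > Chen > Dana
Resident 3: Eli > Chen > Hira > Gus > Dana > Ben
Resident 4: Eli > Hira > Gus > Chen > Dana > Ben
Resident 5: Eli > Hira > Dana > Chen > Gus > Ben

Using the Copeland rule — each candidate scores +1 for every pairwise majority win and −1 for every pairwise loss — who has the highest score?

Eli

Pairwise results:
  Ben vs Eli: Eli wins 3–2.
  Ben vs Chen: Chen wins 3–2.
  Ben vs Dana: Dana wins 3–2.
  Ben vs Hira: Hira wins 4–1.
  Ben vs Gus: Gus wins 3–2.
  Eli vs Chen: Eli wins 4–1.
  Eli vs Dana: Eli wins 5–0.
  Eli vs Hira: Eli wins 4–1.
  Eli vs Gus: Eli wins 4–1.
  Chen vs Dana: Chen wins 4–1.
  Chen vs Hira: Hira wins 4–1.
  Chen vs Gus: Chen wins 3–2.
  Dana vs Hira: Hira wins 5–0.
  Dana vs Gus: Gus wins 3–2.
  Hira vs Gus: Hira wins 4–1.
Copeland scores (wins − losses):
  Ben: 0 − 5 = -5
  Eli: 5 − 0 = 5
  Chen: 3 − 2 = 1
  Dana: 1 − 4 = -3
  Hira: 4 − 1 = 3
  Gus: 2 − 3 = -1
Eli has the best Copeland score.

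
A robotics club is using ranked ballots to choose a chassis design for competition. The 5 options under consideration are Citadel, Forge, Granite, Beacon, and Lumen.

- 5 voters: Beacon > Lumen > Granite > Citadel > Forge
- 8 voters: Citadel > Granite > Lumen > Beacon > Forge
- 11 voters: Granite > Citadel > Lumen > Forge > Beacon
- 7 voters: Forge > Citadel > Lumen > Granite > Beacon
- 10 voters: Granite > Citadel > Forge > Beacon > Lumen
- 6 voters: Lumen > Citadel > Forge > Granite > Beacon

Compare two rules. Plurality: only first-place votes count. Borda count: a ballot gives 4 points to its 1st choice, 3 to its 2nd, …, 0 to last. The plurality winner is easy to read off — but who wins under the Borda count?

Plurality first-place counts: Citadel 8, Forge 7, Granite 21, Beacon 5, Lumen 6 → Granite.
Borda totals: Citadel 139, Forge 71, Granite 131, Beacon 38, Lumen 91 → Citadel.

Citadel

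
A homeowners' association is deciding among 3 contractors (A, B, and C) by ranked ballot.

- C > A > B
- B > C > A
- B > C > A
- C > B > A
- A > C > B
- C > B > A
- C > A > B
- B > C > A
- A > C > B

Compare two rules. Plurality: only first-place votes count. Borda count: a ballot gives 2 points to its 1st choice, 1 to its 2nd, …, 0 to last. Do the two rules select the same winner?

Plurality first-place counts: A 2, B 3, C 4 → C.
Borda totals: A 6, B 8, C 13 → C.
The two rules agree on C.

Yes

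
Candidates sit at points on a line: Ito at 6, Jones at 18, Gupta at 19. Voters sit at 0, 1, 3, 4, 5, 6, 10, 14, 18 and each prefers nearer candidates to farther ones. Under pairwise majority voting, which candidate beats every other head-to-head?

Ito

With single-peaked preferences on a line, the Condorcet winner is the candidate closest to the median voter.
The median voter (position 5) is closest to Ito at 6.
Check: Ito vs Gupta — voters closer to Ito: 7 of 9.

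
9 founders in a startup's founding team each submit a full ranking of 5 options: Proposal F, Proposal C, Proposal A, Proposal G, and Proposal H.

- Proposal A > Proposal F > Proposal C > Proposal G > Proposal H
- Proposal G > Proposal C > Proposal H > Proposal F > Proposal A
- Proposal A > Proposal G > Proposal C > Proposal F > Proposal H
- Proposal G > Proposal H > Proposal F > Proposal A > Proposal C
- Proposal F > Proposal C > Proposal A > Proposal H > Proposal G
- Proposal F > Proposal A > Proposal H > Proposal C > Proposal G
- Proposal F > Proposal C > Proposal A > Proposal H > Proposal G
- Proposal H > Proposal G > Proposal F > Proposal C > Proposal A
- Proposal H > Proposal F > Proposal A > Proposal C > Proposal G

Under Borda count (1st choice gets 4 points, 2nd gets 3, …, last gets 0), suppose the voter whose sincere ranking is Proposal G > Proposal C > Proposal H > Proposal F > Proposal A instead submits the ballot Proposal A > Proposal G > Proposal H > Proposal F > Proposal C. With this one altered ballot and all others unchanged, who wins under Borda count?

Proposal F

Borda totals with the altered ballot: Proposal F 24, Proposal C 13, Proposal A 22, Proposal G 14, Proposal H 17.
The winner is unchanged: still Proposal F.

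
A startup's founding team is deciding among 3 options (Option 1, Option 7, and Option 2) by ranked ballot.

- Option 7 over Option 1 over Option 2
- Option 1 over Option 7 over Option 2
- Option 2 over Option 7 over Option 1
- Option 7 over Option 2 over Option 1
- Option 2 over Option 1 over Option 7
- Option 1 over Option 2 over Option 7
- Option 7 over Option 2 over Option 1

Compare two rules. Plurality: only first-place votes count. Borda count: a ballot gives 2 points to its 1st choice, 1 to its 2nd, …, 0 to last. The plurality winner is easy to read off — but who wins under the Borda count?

Option 7

Plurality first-place counts: Option 1 2, Option 7 3, Option 2 2 → Option 7.
Borda totals: Option 1 6, Option 7 8, Option 2 7 → Option 7.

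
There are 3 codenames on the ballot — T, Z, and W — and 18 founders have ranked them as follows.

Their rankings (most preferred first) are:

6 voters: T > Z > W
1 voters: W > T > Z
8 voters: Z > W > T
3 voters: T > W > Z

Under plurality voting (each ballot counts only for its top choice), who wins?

T

First-place vote totals:
  T: 9
  Z: 8
  W: 1
T has the most first-place votes.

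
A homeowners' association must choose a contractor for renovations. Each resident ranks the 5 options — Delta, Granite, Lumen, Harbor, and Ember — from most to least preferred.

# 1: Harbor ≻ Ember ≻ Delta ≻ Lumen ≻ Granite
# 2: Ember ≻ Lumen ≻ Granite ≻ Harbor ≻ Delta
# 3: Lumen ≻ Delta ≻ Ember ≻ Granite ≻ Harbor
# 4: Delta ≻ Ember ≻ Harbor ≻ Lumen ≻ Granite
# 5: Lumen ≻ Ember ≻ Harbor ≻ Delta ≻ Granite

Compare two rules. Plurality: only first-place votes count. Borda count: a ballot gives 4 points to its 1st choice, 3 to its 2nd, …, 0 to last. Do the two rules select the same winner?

Plurality first-place counts: Delta 1, Granite 0, Lumen 2, Harbor 1, Ember 1 → Lumen.
Borda totals: Delta 10, Granite 3, Lumen 13, Harbor 9, Ember 15 → Ember.
The two rules disagree: plurality picks Lumen, Borda picks Ember.

No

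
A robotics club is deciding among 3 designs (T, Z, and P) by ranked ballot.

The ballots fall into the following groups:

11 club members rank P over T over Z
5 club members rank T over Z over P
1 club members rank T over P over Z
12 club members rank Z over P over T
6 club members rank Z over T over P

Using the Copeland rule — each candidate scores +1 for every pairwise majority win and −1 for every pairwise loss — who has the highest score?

Pairwise results:
  T vs Z: Z wins 18–17.
  T vs P: P wins 23–12.
  Z vs P: Z wins 23–12.
Copeland scores (wins − losses):
  T: 0 − 2 = -2
  Z: 2 − 0 = 2
  P: 1 − 1 = 0
Z has the best Copeland score.

Z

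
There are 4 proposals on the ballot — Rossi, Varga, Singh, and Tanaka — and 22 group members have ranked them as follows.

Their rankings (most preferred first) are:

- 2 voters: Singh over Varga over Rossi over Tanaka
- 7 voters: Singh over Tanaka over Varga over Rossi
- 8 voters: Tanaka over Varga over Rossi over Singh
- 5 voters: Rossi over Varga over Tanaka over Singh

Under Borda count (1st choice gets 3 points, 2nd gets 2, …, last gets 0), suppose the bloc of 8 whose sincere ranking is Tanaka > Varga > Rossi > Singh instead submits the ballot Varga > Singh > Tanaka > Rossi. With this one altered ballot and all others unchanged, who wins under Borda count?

Varga

Borda totals with the altered ballot: Rossi 17, Varga 45, Singh 43, Tanaka 27.
The switch changes the winner from Tanaka to Varga.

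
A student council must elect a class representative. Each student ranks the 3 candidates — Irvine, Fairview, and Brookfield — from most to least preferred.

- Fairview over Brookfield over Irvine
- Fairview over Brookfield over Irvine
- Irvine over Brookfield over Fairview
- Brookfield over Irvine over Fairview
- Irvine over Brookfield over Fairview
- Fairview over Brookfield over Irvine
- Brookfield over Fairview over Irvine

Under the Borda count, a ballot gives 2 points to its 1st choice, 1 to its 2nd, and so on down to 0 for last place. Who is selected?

Borda scores:
  Irvine: 0 + 0 + 2 + 1 + 2 + 0 + 0 = 5
  Fairview: 2 + 2 + 0 + 0 + 0 + 2 + 1 = 7
  Brookfield: 1 + 1 + 1 + 2 + 1 + 1 + 2 = 9
Brookfield has the highest total.

Brookfield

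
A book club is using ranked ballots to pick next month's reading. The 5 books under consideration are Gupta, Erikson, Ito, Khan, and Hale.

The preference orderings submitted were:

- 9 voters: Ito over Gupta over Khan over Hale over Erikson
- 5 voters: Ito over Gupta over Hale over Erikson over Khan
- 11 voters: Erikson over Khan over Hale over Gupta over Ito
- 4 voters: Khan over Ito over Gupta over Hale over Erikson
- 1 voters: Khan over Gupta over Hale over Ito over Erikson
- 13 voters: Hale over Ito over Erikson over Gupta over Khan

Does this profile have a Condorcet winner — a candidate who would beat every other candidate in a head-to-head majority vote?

No

Head-to-head results (43 voters total):
Gupta vs Erikson: Erikson wins 24–19.
Gupta vs Ito: Ito wins 31–12.
Gupta vs Khan: Gupta wins 27–16.
Gupta vs Hale: Hale wins 24–19.
Erikson vs Ito: Ito wins 32–11.
Erikson vs Khan: Erikson wins 29–14.
Erikson vs Hale: Hale wins 32–11.
Ito vs Khan: Ito wins 27–16.
Ito vs Hale: Hale wins 25–18.
Khan vs Hale: Khan wins 25–18.
No candidate beats all others: Gupta beats Khan beats Hale beats Gupta, a majority cycle.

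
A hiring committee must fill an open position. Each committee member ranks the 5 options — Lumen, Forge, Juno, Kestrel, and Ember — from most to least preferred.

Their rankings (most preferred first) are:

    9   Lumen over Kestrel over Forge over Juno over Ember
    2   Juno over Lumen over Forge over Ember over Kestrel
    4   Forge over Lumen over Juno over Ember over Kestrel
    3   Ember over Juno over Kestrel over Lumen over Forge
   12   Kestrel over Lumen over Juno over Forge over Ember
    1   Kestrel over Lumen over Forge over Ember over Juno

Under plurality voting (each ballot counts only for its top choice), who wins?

First-place vote totals:
  Lumen: 9
  Forge: 4
  Juno: 2
  Kestrel: 13
  Ember: 3
Kestrel has the most first-place votes.

Kestrel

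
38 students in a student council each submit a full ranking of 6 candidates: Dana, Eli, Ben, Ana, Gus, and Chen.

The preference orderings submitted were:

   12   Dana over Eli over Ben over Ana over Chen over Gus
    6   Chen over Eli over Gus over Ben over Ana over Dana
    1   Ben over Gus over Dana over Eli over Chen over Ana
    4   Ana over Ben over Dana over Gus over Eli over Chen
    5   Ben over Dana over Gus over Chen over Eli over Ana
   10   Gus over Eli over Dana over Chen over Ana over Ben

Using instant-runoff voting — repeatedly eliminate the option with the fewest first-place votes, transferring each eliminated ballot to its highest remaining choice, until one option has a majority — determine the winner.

Round 1: Dana 12, Gus 10, Ben 6, Chen 6, Ana 4, Eli 0. Eli has the fewest and is eliminated.
Round 2: Dana 12, Gus 10, Ben 6, Chen 6, Ana 4. Ana has the fewest and is eliminated.
Round 3: Dana 12, Ben 10, Gus 10, Chen 6. Chen has the fewest and is eliminated.
Round 4: Gus 16, Dana 12, Ben 10. Ben has the fewest and is eliminated.
Round 5: Dana 21, Gus 17. Dana has a majority.

Dana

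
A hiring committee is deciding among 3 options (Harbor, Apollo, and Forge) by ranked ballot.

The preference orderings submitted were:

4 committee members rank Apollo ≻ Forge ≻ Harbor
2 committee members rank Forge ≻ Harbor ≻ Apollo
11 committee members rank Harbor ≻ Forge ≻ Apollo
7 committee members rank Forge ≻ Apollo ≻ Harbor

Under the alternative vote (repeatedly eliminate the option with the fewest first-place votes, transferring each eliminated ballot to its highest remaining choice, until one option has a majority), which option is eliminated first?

Round 1: Harbor 11, Forge 9, Apollo 4. Apollo has the fewest and is eliminated.
Round 2: Forge 13, Harbor 11. Forge has a majority.

Apollo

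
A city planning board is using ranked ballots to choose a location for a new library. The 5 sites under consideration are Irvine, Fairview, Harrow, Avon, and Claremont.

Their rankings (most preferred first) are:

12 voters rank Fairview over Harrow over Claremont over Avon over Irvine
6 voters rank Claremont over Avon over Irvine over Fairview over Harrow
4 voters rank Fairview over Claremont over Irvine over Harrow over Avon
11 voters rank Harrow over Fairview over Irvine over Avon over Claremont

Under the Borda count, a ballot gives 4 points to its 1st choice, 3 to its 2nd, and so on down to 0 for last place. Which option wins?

Borda scores:
  Irvine: 12·0 + 6·2 + 4·2 + 11·2 = 42
  Fairview: 12·4 + 6·1 + 4·4 + 11·3 = 103
  Harrow: 12·3 + 6·0 + 4·1 + 11·4 = 84
  Avon: 12·1 + 6·3 + 4·0 + 11·1 = 41
  Claremont: 12·2 + 6·4 + 4·3 + 11·0 = 60
Fairview has the highest total.

Fairview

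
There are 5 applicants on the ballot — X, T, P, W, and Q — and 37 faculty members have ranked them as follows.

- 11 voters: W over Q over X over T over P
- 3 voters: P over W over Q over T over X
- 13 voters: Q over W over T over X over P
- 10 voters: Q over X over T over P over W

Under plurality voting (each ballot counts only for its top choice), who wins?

Q

First-place vote totals:
  X: 0
  T: 0
  P: 3
  W: 11
  Q: 23
Q has the most first-place votes.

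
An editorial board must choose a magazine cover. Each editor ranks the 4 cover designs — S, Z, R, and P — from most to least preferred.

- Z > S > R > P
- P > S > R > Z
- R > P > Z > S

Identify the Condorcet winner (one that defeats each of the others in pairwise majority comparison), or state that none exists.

None — there is no Condorcet winner

Head-to-head results (3 voters total):
S vs Z: Z wins 2–1.
S vs R: S wins 2–1.
S vs P: P wins 2–1.
Z vs R: R wins 2–1.
Z vs P: P wins 2–1.
R vs P: R wins 2–1.
No candidate beats all others: S beats R beats Z beats S, a majority cycle.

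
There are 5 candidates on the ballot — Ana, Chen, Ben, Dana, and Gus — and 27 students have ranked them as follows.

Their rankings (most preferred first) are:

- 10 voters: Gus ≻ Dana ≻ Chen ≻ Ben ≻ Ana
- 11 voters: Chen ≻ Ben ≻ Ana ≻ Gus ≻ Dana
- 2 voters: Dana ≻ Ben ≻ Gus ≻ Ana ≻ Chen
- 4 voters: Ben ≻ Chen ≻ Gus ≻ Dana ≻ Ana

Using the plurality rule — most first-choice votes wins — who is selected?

First-place vote totals:
  Ana: 0
  Chen: 11
  Ben: 4
  Dana: 2
  Gus: 10
Chen has the most first-place votes.

Chen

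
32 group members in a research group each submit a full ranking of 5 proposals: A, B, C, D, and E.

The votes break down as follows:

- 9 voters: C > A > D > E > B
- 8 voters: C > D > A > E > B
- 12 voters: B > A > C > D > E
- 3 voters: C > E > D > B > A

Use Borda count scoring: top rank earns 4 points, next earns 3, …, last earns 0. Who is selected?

Borda scores:
  A: 9·3 + 8·2 + 12·3 + 3·0 = 79
  B: 9·0 + 8·0 + 12·4 + 3·1 = 51
  C: 9·4 + 8·4 + 12·2 + 3·4 = 104
  D: 9·2 + 8·3 + 12·1 + 3·2 = 60
  E: 9·1 + 8·1 + 12·0 + 3·3 = 26
C has the highest total.

C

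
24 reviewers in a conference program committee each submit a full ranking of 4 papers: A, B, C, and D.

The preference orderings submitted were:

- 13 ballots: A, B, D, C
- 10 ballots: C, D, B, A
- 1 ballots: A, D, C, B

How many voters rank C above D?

10

Ballots ranking C above D: 10.
Ballots ranking D above C: 13+1 = 14.
So 10 of 24 voters prefer C to D.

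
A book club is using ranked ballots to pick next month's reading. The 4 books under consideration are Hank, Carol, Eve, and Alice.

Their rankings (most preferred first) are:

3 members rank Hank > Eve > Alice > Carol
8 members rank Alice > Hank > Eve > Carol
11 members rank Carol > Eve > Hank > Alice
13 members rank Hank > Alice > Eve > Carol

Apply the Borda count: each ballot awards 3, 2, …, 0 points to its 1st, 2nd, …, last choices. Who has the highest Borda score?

Hank

Borda scores:
  Hank: 3·3 + 8·2 + 11·1 + 13·3 = 75
  Carol: 3·0 + 8·0 + 11·3 + 13·0 = 33
  Eve: 3·2 + 8·1 + 11·2 + 13·1 = 49
  Alice: 3·1 + 8·3 + 11·0 + 13·2 = 53
Hank has the highest total.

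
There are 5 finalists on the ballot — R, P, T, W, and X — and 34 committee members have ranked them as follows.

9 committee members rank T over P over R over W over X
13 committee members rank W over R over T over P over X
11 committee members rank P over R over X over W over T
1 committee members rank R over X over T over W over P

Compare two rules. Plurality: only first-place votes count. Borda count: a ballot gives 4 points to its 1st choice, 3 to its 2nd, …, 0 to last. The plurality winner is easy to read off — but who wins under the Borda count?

Plurality first-place counts: R 1, P 11, T 9, W 13, X 0 → W.
Borda totals: R 94, P 84, T 64, W 73, X 25 → R.

R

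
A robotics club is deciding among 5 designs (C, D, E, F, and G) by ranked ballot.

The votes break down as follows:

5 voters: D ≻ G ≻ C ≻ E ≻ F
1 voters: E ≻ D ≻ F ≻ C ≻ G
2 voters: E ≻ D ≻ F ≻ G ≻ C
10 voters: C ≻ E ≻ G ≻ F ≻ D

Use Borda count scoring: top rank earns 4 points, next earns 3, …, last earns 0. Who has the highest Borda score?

C

Borda scores:
  C: 5·2 + 1 + 2·0 + 10·4 = 51
  D: 5·4 + 3 + 2·3 + 10·0 = 29
  E: 5·1 + 4 + 2·4 + 10·3 = 47
  F: 5·0 + 2 + 2·2 + 10·1 = 16
  G: 5·3 + 0 + 2·1 + 10·2 = 37
C has the highest total.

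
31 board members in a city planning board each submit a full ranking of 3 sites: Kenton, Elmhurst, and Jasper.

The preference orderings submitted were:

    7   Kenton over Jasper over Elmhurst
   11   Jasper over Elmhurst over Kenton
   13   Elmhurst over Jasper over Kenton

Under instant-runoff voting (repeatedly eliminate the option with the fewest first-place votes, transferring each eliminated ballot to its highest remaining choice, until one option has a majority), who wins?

Round 1: Elmhurst 13, Jasper 11, Kenton 7. Kenton has the fewest and is eliminated.
Round 2: Jasper 18, Elmhurst 13. Jasper has a majority.

Jasper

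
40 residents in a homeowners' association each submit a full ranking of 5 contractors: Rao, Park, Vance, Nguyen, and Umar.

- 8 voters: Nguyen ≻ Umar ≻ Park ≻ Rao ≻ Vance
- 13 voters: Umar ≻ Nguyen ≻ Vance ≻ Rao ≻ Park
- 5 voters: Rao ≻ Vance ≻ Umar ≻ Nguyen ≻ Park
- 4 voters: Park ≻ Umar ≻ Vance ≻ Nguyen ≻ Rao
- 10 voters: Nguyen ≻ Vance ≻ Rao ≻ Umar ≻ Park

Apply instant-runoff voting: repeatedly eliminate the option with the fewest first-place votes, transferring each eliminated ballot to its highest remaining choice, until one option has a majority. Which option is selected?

Round 1: Nguyen 18, Umar 13, Rao 5, Park 4, Vance 0. Vance has the fewest and is eliminated.
Round 2: Nguyen 18, Umar 13, Rao 5, Park 4. Park has the fewest and is eliminated.
Round 3: Nguyen 18, Umar 17, Rao 5. Rao has the fewest and is eliminated.
Round 4: Umar 22, Nguyen 18. Umar has a majority.

Umar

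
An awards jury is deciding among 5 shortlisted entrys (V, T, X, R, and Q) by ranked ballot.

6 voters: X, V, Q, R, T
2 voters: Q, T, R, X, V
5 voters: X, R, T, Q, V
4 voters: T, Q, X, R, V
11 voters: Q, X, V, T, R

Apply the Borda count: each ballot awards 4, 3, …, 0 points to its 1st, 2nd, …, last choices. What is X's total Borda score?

Borda scores:
  V: 6·3 + 2·0 + 5·0 + 4·0 + 11·2 = 40
  T: 6·0 + 2·3 + 5·2 + 4·4 + 11·1 = 43
  X: 6·4 + 2·1 + 5·4 + 4·2 + 11·3 = 87
  R: 6·1 + 2·2 + 5·3 + 4·1 + 11·0 = 29
  Q: 6·2 + 2·4 + 5·1 + 4·3 + 11·4 = 81

87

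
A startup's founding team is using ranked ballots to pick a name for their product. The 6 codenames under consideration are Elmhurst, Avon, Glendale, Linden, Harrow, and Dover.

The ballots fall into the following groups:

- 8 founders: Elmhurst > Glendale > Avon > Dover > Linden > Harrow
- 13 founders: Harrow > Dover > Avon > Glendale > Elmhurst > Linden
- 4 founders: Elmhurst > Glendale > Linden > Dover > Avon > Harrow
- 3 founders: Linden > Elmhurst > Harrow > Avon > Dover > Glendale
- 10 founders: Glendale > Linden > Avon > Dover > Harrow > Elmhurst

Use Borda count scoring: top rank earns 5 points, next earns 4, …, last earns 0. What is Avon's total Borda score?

103

Borda scores:
  Elmhurst: 8·5 + 13·1 + 4·5 + 3·4 + 10·0 = 85
  Avon: 8·3 + 13·3 + 4·1 + 3·2 + 10·3 = 103
  Glendale: 8·4 + 13·2 + 4·4 + 3·0 + 10·5 = 124
  Linden: 8·1 + 13·0 + 4·3 + 3·5 + 10·4 = 75
  Harrow: 8·0 + 13·5 + 4·0 + 3·3 + 10·1 = 84
  Dover: 8·2 + 13·4 + 4·2 + 3·1 + 10·2 = 99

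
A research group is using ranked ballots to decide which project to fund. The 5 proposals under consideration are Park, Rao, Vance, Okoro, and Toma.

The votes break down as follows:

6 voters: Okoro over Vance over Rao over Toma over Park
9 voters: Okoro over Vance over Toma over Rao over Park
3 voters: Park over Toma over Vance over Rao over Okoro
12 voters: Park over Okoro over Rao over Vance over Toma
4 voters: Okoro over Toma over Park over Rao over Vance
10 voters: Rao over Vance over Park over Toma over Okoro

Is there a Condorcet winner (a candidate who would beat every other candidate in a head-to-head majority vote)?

No

Head-to-head results (44 voters total):
Park vs Rao: Rao wins 25–19.
Park vs Vance: Vance wins 25–19.
Park vs Okoro: Park wins 25–19.
Park vs Toma: Park wins 25–19.
Rao vs Vance: Rao wins 26–18.
Rao vs Okoro: Okoro wins 31–13.
Rao vs Toma: Rao wins 28–16.
Vance vs Okoro: Okoro wins 31–13.
Vance vs Toma: Vance wins 37–7.
Okoro vs Toma: Okoro wins 31–13.
No candidate beats all others: Park beats Okoro beats Rao beats Park, a majority cycle.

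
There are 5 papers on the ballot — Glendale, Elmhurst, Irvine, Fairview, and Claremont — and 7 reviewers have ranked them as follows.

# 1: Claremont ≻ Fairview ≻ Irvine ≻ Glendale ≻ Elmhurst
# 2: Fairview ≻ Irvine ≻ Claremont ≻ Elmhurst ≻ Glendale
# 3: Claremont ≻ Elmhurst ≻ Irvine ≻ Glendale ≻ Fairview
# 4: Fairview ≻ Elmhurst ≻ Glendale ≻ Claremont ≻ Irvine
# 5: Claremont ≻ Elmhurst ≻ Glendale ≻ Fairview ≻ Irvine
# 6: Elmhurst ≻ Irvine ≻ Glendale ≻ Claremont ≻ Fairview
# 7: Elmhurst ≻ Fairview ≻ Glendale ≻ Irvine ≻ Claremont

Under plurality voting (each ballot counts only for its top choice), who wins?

Claremont

First-place vote totals:
  Glendale: 0
  Elmhurst: 2
  Irvine: 0
  Fairview: 2
  Claremont: 3
Claremont has the most first-place votes.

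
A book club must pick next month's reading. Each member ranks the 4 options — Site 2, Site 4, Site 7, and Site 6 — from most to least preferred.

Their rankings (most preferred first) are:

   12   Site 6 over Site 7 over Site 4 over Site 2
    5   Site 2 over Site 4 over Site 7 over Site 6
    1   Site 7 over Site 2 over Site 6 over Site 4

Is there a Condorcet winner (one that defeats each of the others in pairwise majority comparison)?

Yes

Head-to-head results (18 voters total):
Site 2 vs Site 4: Site 4 wins 12–6.
Site 2 vs Site 7: Site 7 wins 13–5.
Site 2 vs Site 6: Site 6 wins 12–6.
Site 4 vs Site 7: Site 7 wins 13–5.
Site 4 vs Site 6: Site 6 wins 13–5.
Site 7 vs Site 6: Site 6 wins 12–6.
Site 6 beats each rival — Site 2 (12–6), Site 4 (13–5), Site 7 (12–6) — so Site 6 is the Condorcet winner.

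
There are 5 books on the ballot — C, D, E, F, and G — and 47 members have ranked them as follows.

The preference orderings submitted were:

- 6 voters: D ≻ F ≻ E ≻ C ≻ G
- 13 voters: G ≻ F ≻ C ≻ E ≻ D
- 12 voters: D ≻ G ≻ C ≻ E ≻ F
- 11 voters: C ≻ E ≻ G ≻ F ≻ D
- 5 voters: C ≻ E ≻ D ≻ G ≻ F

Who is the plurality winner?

D

First-place vote totals:
  C: 16
  D: 18
  E: 0
  F: 0
  G: 13
D has the most first-place votes.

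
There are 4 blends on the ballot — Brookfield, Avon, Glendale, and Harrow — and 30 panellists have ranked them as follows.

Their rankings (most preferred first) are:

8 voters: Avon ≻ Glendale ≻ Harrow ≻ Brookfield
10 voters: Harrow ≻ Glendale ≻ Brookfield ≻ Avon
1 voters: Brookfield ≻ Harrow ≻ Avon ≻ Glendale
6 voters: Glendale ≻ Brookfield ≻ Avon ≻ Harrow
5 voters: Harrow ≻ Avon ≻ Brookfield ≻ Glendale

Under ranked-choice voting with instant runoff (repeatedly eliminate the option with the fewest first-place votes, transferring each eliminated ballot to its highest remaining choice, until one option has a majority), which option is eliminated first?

Brookfield

Round 1: Harrow 15, Avon 8, Glendale 6, Brookfield 1. Brookfield has the fewest and is eliminated.
Round 2: Harrow 16, Avon 8, Glendale 6. Harrow has a majority.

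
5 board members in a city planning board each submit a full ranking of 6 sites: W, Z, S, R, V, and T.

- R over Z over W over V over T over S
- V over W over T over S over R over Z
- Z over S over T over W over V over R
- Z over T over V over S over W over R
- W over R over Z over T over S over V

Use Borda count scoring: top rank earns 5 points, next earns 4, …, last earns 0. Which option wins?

Z

Borda scores:
  W: 3 + 4 + 2 + 1 + 5 = 15
  Z: 4 + 0 + 5 + 5 + 3 = 17
  S: 0 + 2 + 4 + 2 + 1 = 9
  R: 5 + 1 + 0 + 0 + 4 = 10
  V: 2 + 5 + 1 + 3 + 0 = 11
  T: 1 + 3 + 3 + 4 + 2 = 13
Z has the highest total.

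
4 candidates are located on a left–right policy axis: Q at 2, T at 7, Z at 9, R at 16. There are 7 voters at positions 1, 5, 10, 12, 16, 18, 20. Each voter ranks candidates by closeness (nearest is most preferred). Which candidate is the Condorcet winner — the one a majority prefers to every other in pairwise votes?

With single-peaked preferences on a line, the Condorcet winner is the candidate closest to the median voter.
The median voter (position 12) is closest to Z at 9.
Check: Z vs T — voters closer to Z: 5 of 7.

Z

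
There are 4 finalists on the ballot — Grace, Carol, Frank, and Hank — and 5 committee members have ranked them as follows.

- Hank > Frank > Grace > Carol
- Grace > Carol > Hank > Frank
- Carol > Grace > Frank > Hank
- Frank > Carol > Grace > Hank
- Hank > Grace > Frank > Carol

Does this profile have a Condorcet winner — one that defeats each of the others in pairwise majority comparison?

Head-to-head results (5 voters total):
Grace vs Carol: Grace wins 3–2.
Grace vs Frank: Grace wins 3–2.
Grace vs Hank: Grace wins 3–2.
Carol vs Frank: Frank wins 3–2.
Carol vs Hank: Carol wins 3–2.
Frank vs Hank: Hank wins 3–2.
Grace beats each rival — Carol (3–2), Frank (3–2), Hank (3–2) — so Grace is the Condorcet winner.

Yes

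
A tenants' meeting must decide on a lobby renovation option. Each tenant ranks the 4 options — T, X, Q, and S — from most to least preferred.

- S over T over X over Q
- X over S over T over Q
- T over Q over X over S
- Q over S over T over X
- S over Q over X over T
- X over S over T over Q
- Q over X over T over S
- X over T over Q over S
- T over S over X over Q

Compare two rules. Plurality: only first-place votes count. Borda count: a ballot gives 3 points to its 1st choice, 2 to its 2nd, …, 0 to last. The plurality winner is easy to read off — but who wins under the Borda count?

X

Plurality first-place counts: T 2, X 3, Q 2, S 2 → X.
Borda totals: T 14, X 15, Q 11, S 14 → X.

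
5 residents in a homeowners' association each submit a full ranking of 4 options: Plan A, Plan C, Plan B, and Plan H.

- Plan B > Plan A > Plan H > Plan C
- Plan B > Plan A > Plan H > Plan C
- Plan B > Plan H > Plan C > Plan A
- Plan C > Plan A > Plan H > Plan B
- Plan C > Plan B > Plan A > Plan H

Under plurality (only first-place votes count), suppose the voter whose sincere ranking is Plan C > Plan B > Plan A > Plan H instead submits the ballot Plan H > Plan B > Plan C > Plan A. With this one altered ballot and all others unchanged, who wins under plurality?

Plan B

First-place totals with the altered ballot: Plan A 0, Plan C 1, Plan B 3, Plan H 1.
The winner is unchanged: still Plan B.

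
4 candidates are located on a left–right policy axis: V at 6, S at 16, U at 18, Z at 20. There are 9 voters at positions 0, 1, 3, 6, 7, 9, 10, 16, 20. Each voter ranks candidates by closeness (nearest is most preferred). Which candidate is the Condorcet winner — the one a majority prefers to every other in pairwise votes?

With single-peaked preferences on a line, the Condorcet winner is the candidate closest to the median voter.
The median voter (position 7) is closest to V at 6.
Check: V vs Z — voters closer to V: 7 of 9.

V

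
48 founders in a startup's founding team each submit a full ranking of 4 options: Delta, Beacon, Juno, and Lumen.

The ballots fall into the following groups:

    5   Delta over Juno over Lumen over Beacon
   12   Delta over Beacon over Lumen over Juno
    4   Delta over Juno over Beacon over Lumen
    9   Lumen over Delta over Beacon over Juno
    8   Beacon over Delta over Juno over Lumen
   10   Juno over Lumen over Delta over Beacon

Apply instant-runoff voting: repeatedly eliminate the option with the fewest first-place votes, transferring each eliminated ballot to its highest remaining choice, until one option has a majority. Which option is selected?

Delta

Round 1: Delta 21, Juno 10, Lumen 9, Beacon 8. Beacon has the fewest and is eliminated.
Round 2: Delta 29, Juno 10, Lumen 9. Delta has a majority.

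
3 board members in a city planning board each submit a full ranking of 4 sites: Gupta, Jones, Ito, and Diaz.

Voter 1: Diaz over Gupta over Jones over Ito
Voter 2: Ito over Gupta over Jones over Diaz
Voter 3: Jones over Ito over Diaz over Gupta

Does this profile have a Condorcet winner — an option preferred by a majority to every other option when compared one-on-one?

Head-to-head results (3 voters total):
Gupta vs Jones: Gupta wins 2–1.
Gupta vs Ito: Ito wins 2–1.
Gupta vs Diaz: Diaz wins 2–1.
Jones vs Ito: Jones wins 2–1.
Jones vs Diaz: Jones wins 2–1.
Ito vs Diaz: Ito wins 2–1.
No candidate beats all others: Gupta beats Jones beats Ito beats Gupta, a majority cycle.

No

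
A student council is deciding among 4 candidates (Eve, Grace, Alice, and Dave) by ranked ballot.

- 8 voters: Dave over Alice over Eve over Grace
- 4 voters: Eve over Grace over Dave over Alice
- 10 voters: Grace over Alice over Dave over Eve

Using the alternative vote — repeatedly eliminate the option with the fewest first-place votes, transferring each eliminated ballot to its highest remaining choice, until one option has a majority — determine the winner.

Round 1: Grace 10, Dave 8, Eve 4, Alice 0. Alice has the fewest and is eliminated.
Round 2: Grace 10, Dave 8, Eve 4. Eve has the fewest and is eliminated.
Round 3: Grace 14, Dave 8. Grace has a majority.

Grace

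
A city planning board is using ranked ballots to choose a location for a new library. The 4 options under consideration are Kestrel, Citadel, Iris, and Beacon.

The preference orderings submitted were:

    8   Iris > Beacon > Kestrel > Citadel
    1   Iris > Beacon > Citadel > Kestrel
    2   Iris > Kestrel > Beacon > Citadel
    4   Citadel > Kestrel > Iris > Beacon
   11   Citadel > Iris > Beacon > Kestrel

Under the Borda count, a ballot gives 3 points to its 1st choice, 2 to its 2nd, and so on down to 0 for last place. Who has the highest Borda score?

Borda scores:
  Kestrel: 8·1 + 0 + 2·2 + 4·2 + 11·0 = 20
  Citadel: 8·0 + 1 + 2·0 + 4·3 + 11·3 = 46
  Iris: 8·3 + 3 + 2·3 + 4·1 + 11·2 = 59
  Beacon: 8·2 + 2 + 2·1 + 4·0 + 11·1 = 31
Iris has the highest total.

Iris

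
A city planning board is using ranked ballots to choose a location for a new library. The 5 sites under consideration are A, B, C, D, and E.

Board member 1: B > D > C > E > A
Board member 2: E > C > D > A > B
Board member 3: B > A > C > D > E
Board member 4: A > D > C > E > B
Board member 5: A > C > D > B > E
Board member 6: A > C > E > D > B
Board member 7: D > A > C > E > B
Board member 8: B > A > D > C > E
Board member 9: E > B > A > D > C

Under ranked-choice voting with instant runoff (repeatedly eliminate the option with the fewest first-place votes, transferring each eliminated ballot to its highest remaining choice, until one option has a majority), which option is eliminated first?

C

Round 1: A 3, B 3, E 2, D 1, C 0. C has the fewest and is eliminated.
Round 2: A 3, B 3, E 2, D 1. D has the fewest and is eliminated.
Round 3: A 4, B 3, E 2. E has the fewest and is eliminated.
Round 4: A 5, B 4. A has a majority.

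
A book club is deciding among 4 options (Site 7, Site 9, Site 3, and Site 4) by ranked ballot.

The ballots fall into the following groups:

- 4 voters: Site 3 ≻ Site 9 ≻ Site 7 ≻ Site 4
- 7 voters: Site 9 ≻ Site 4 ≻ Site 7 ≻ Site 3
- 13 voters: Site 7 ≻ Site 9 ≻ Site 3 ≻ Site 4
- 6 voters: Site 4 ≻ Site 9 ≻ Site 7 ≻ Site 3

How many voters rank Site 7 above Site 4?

17

Ballots ranking Site 7 above Site 4: 4+13 = 17.
Ballots ranking Site 4 above Site 7: 7+6 = 13.
So 17 of 30 voters prefer Site 7 to Site 4.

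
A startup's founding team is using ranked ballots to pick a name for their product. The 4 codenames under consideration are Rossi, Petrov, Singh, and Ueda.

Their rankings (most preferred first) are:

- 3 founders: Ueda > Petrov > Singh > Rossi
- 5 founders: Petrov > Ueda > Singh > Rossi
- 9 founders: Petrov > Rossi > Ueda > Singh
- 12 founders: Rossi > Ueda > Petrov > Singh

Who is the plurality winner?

First-place vote totals:
  Rossi: 12
  Petrov: 14
  Singh: 0
  Ueda: 3
Petrov has the most first-place votes.

Petrov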